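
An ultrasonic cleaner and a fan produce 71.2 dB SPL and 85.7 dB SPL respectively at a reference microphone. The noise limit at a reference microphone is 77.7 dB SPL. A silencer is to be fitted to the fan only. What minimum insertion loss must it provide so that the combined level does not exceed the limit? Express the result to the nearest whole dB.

9 dB

Fixed contribution from the other source: Σ 10^(L/10) = 10^(71.2/10) = 1.318e+07 (71.20 dB SPL).
The limit corresponds to 10^(77.7/10) = 5.888e+07; subtracting the fixed part leaves 4.570e+07 for the fan, i.e. 76.60 dB SPL.
So the fan must be reduced from 85.7 to 76.60 dB SPL: IL = 9.10 dB.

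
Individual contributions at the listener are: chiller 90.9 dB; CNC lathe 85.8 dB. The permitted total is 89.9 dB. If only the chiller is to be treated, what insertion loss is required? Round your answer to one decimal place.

3.1 dB

Fixed contribution from the other source: Σ 10^(L/10) = 10^(85.8/10) = 3.802e+08 (85.80 dB).
To meet 89.9 dB overall, the treated chiller may contribute at most 10^(89.9/10) − 3.802e+08 = 5.970e+08, i.e. 87.76 dB.
So the chiller must be reduced from 90.9 to 87.76 dB: IL = 3.14 dB.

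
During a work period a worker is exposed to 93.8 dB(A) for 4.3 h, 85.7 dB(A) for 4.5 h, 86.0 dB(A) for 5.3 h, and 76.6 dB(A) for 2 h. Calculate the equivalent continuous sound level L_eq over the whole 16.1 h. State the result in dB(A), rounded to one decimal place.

Weight each interval's intensity by its duration and average over T = 16.1 h:
Σ tᵢ·10^(Lᵢ/10) = 4.3·10^(93.8/10) + 4.5·10^(85.7/10) + 5.3·10^(86.0/10) + 2·10^(76.6/10) = 1.419e+10.
L_eq = 10·log₁₀(1.419e+10/16.1) = 89.45 dB(A).

89.5 dB(A)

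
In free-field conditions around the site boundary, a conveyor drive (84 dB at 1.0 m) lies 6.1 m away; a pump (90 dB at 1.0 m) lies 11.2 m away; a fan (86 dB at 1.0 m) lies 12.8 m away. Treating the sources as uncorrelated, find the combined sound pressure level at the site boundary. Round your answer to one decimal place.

First find each source's level at the receiver (point-source: −20·log₁₀(r/r_ref)), then combine on an intensity basis.
conveyor drive: 84 − 20·log₁₀(6.1/1.0) = 84 − 15.71 = 68.29 dB.
pump: 90 − 20·log₁₀(11.2/1.0) = 90 − 20.98 = 69.02 dB.
fan: 86 − 20·log₁₀(12.8/1.0) = 86 − 22.14 = 63.86 dB.
Σ 10^(L/10) = 1.715e+07 → L_total = 10·log₁₀(1.715e+07) = 72.34 dB.

72.3 dB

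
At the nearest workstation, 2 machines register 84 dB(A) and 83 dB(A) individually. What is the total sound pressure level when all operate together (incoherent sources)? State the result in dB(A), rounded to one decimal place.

For uncorrelated sources the intensities add, so convert each level to linear form, sum, and take 10·log₁₀ of the total.
Σ 10^(L/10) = 10^(84/10) + 10^(83/10) = 4.507e+08.
L_total = 10·log₁₀(4.507e+08) = 86.54 dB(A).

86.5 dB(A)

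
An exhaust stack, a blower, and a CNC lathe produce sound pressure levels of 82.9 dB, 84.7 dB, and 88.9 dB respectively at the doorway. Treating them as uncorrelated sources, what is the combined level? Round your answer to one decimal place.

For uncorrelated sources the intensities add, so convert each level to linear form, sum, and take 10·log₁₀ of the total.
Σ 10^(L/10) = 10^(82.9/10) + 10^(84.7/10) + 10^(88.9/10) = 1.266e+09.
L_total = 10·log₁₀(1.266e+09) = 91.03 dB.

91.0 dB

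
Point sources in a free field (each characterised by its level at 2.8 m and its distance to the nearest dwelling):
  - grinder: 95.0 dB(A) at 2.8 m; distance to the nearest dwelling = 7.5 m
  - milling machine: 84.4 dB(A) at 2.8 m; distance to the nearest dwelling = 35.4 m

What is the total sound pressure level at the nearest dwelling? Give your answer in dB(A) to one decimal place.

Propagate each source to the receiver with L = L_ref − 20·log₁₀(r/r_ref), then add intensities.
grinder: 95.0 − 20·log₁₀(7.5/2.8) = 95.0 − 8.56 = 86.44 dB(A).
milling machine: 84.4 − 20·log₁₀(35.4/2.8) = 84.4 − 22.04 = 62.36 dB(A).
Σ 10^(L/10) = 4.425e+08 → L_total = 10·log₁₀(4.425e+08) = 86.46 dB(A).

86.5 dB(A)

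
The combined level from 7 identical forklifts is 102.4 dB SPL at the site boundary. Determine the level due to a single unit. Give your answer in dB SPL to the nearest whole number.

94 dB SPL

For N identical incoherent sources L_total = L₁ + 10·log₁₀ N, so L₁ = 102.4 − 10·log₁₀(7) = 102.4 − 8.451.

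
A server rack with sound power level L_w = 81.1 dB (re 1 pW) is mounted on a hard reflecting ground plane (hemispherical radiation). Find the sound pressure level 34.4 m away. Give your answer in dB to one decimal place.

42.4 dB

Free-field hemispherical radiation: L_p = L_w − 10·log₁₀(2π·r²), r = 34.4 m.
2π·r² = 7435 m², 10·log₁₀ of that is 38.713 dB.
L_p = 81.1 − 38.713 = 42.39 dB.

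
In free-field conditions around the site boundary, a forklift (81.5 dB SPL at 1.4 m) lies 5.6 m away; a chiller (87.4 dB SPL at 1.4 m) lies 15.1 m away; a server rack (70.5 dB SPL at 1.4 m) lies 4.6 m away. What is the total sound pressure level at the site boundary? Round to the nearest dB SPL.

72 dB SPL

Apply inverse-square spreading to bring every level to the receiver, then sum 10^(L/10).
forklift: 81.5 − 20·log₁₀(5.6/1.4) = 81.5 − 12.04 = 69.46 dB SPL.
chiller: 87.4 − 20·log₁₀(15.1/1.4) = 87.4 − 20.66 = 66.74 dB SPL.
server rack: 70.5 − 20·log₁₀(4.6/1.4) = 70.5 − 10.33 = 60.17 dB SPL.
Σ 10^(L/10) = 1.459e+07 → L_total = 10·log₁₀(1.459e+07) = 71.64 dB SPL.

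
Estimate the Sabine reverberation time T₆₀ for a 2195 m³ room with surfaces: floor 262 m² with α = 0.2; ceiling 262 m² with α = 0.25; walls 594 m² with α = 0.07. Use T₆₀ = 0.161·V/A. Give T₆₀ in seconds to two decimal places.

2.22 s

Summing Sᵢαᵢ: 262·0.2 + 262·0.25 + 594·0.07 = 159.48 m².
T₆₀ = 0.161·V/A = 0.161·2195/159.48 = 2.216 s.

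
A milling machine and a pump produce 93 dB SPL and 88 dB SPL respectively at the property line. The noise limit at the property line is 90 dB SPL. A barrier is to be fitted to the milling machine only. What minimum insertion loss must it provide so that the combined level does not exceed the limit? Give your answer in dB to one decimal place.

7.3 dB

The untreated sources together contribute 10^(88/10) = 6.310e+08, i.e. 88.00 dB SPL.
The limit corresponds to 10^(90/10) = 1.000e+09; subtracting the fixed part leaves 3.690e+08 for the milling machine, i.e. 85.67 dB SPL.
So the milling machine must be reduced from 93 to 85.67 dB SPL: IL = 7.33 dB.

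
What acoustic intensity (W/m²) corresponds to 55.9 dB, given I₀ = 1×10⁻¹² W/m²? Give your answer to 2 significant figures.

3.9e-07 W/m²

I/I₀ = 10^(55.9/10) = 3.89e+05, so I = 3.89e+05 × 10⁻¹² W/m².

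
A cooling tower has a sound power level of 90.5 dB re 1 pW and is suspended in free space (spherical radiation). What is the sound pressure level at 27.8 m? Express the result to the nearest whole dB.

51 dB

The power spreads over a sphere of area 4π·r², so L_p = L_w − 10·log₁₀(4π·r²).
4π·r² = 9712 m², 10·log₁₀ of that is 39.873 dB.
L_p = 90.5 − 39.873 = 50.63 dB.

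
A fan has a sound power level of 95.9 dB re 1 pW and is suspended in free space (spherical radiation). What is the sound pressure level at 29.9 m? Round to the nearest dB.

55 dB

Free-field spherical radiation: L_p = L_w − 10·log₁₀(4π·r²), r = 29.9 m.
4π·r² = 1.123e+04 m², 10·log₁₀ of that is 40.506 dB.
L_p = 95.9 − 40.506 = 55.39 dB.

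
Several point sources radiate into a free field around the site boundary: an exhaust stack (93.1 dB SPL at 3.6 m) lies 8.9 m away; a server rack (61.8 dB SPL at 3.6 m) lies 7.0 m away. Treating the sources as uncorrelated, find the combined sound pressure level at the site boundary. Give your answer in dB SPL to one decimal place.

Propagate each source to the receiver with L = L_ref − 20·log₁₀(r/r_ref), then add intensities.
exhaust stack: 93.1 − 20·log₁₀(8.9/3.6) = 93.1 − 7.86 = 85.24 dB SPL.
server rack: 61.8 − 20·log₁₀(7.0/3.6) = 61.8 − 5.78 = 56.02 dB SPL.
Σ 10^(L/10) = 3.345e+08 → L_total = 10·log₁₀(3.345e+08) = 85.24 dB SPL.

85.2 dB SPL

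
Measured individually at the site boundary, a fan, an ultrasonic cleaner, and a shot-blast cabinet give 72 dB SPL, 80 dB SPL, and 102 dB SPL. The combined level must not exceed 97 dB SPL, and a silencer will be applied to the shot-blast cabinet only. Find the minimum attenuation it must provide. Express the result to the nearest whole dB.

Fixed contribution from the other sources: Σ 10^(L/10) = 10^(72/10) + 10^(80/10) = 1.158e+08 (80.64 dB SPL).
The limit corresponds to 10^(97/10) = 5.012e+09; subtracting the fixed part leaves 4.896e+09 for the shot-blast cabinet, i.e. 96.90 dB SPL.
So the shot-blast cabinet must be reduced from 102 to 96.90 dB SPL: IL = 5.10 dB.

5 dB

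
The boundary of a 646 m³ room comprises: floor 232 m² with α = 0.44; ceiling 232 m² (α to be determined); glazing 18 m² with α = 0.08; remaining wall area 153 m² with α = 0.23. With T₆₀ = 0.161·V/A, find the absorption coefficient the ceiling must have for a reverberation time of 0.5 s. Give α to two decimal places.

From T₆₀ = 0.161·V/A, the target T₆₀ = 0.5 s needs A = 0.161·646/0.5 = 208.01 m².
Absorption from the other surfaces = 232·0.44 + 18·0.08 + 153·0.23 = 138.71 m², so the ceiling must supply 69.30 m² over 232 m².
α = 69.30/232 = 0.299.

0.30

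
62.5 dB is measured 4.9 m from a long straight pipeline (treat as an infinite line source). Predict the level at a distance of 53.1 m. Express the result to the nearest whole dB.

52 dB

Cylindrical spreading from a line source gives a 10·log₁₀(r₂/r₁) drop.
L₂ = 62.5 − 10·log₁₀(53.1/4.9) = 62.5 − 10.349 = 52.15 dB.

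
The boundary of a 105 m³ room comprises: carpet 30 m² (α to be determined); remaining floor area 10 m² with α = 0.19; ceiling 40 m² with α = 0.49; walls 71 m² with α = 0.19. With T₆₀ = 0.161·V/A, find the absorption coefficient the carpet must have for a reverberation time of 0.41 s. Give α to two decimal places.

0.21

From T₆₀ = 0.161·V/A, the target T₆₀ = 0.41 s needs A = 0.161·105/0.41 = 41.23 m².
Absorption from the other surfaces = 10·0.19 + 40·0.49 + 71·0.19 = 34.99 m², so the carpet must supply 6.24 m² over 30 m².
α = 6.24/30 = 0.208.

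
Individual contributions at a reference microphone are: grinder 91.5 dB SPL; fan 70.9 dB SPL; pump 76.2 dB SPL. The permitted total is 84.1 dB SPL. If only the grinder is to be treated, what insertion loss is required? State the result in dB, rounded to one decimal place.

The untreated sources together contribute 10^(70.9/10) + 10^(76.2/10) = 5.399e+07, i.e. 77.32 dB SPL.
The limit corresponds to 10^(84.1/10) = 2.570e+08; subtracting the fixed part leaves 2.030e+08 for the grinder, i.e. 83.08 dB SPL.
Required insertion loss = 91.5 − 83.08 = 8.42 dB.

8.4 dB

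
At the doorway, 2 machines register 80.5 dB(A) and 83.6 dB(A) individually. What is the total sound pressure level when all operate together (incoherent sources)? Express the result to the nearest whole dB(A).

85 dB(A)

Incoherent sources combine by intensity addition: L_total = 10·log₁₀(Σ 10^(L_i/10)).
Σ 10^(L/10) = 10^(80.5/10) + 10^(83.6/10) = 3.413e+08.
L_total = 10·log₁₀(3.413e+08) = 85.33 dB(A).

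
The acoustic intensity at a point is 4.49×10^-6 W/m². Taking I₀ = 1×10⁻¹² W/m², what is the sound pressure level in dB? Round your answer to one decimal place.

66.5 dB

L = 10·log₁₀(I/I₀) = 10·log₁₀(4.49×10^-6/10⁻¹²) = 10·log₁₀(4.49×10^6).
L = 10·(0.6522 + 6) = 66.52 dB.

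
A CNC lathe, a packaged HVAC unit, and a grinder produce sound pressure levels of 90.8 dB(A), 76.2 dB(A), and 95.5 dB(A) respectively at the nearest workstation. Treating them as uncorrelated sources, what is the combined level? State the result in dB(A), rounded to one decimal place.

Incoherent sources combine by intensity addition: L_total = 10·log₁₀(Σ 10^(L_i/10)).
Σ 10^(L/10) = 10^(90.8/10) + 10^(76.2/10) + 10^(95.5/10) = 4.792e+09.
L_total = 10·log₁₀(4.792e+09) = 96.81 dB(A).

96.8 dB(A)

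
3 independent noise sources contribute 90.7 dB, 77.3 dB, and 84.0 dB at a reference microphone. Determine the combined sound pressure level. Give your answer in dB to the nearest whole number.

For uncorrelated sources the intensities add, so convert each level to linear form, sum, and take 10·log₁₀ of the total.
Σ 10^(L/10) = 10^(90.7/10) + 10^(77.3/10) + 10^(84.0/10) = 1.480e+09.
L_total = 10·log₁₀(1.480e+09) = 91.70 dB.

92 dB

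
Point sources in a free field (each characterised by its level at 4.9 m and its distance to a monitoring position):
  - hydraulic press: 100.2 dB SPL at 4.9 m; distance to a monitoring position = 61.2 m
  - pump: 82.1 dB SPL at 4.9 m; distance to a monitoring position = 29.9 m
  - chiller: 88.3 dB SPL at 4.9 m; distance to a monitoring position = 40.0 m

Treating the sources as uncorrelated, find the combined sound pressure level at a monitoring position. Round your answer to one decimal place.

Apply inverse-square spreading to bring every level to the receiver, then sum 10^(L/10).
hydraulic press: 100.2 − 20·log₁₀(61.2/4.9) = 100.2 − 21.93 = 78.27 dB SPL.
pump: 82.1 − 20·log₁₀(29.9/4.9) = 82.1 − 15.71 = 66.39 dB SPL.
chiller: 88.3 − 20·log₁₀(40.0/4.9) = 88.3 − 18.24 = 70.06 dB SPL.
Σ 10^(L/10) = 8.163e+07 → L_total = 10·log₁₀(8.163e+07) = 79.12 dB SPL.

79.1 dB SPL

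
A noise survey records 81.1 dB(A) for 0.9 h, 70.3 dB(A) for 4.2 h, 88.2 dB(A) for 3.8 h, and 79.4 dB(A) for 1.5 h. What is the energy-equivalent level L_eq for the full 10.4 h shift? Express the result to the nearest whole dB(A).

84 dB(A)

Weight each interval's intensity by its duration and average over T = 10.4 h:
Σ tᵢ·10^(Lᵢ/10) = 0.9·10^(81.1/10) + 4.2·10^(70.3/10) + 3.8·10^(88.2/10) + 1.5·10^(79.4/10) = 2.802e+09.
L_eq = 10·log₁₀(2.802e+09/10.4) = 84.30 dB(A).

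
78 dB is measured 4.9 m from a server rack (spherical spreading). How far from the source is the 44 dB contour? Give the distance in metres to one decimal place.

245.6 m

Point-source spreading drops the level by 20·log₁₀(r₂/r₁); inverting, r₂/r₁ = 10^(ΔL/20).
r₂ = 4.9·10^((78−44)/20) = 4.9·10^(34.0/20) = 245.58 m.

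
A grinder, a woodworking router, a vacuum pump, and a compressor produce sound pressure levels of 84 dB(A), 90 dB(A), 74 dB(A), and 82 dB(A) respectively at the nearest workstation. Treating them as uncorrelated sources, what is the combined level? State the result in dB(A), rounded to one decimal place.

91.6 dB(A)

For uncorrelated sources the intensities add, so convert each level to linear form, sum, and take 10·log₁₀ of the total.
Σ 10^(L/10) = 10^(84/10) + 10^(90/10) + 10^(74/10) + 10^(82/10) = 1.435e+09.
L_total = 10·log₁₀(1.435e+09) = 91.57 dB(A).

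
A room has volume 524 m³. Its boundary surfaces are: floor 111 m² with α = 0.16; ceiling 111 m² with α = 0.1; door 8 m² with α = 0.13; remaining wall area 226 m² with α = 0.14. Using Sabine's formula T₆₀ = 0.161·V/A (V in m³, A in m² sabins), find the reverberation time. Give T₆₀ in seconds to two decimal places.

1.37 s

Total absorption A = 111·0.16 + 111·0.1 + 8·0.13 + 226·0.14 = 61.54 m² sabins.
T₆₀ = 0.161·V/A = 0.161·524/61.54 = 1.371 s.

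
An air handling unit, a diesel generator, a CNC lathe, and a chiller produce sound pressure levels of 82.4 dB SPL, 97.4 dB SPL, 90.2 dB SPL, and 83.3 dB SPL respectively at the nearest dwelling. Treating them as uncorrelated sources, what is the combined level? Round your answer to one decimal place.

For uncorrelated sources the intensities add, so convert each level to linear form, sum, and take 10·log₁₀ of the total.
Σ 10^(L/10) = 10^(82.4/10) + 10^(97.4/10) + 10^(90.2/10) + 10^(83.3/10) = 6.930e+09.
L_total = 10·log₁₀(6.930e+09) = 98.41 dB SPL.

98.4 dB SPL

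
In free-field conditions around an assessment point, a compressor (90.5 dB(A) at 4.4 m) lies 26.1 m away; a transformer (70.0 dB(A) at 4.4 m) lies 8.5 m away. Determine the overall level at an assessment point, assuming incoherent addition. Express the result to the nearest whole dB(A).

75 dB(A)

Apply inverse-square spreading to bring every level to the receiver, then sum 10^(L/10).
compressor: 90.5 − 20·log₁₀(26.1/4.4) = 90.5 − 15.46 = 75.04 dB(A).
transformer: 70.0 − 20·log₁₀(8.5/4.4) = 70.0 − 5.72 = 64.28 dB(A).
Σ 10^(L/10) = 3.457e+07 → L_total = 10·log₁₀(3.457e+07) = 75.39 dB(A).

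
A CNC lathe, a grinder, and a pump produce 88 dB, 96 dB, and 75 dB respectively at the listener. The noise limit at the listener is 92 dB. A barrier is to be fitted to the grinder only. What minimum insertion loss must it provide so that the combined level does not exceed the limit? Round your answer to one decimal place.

6.4 dB

Fixed contribution from the other sources: Σ 10^(L/10) = 10^(88/10) + 10^(75/10) = 6.626e+08 (88.21 dB).
The limit corresponds to 10^(92/10) = 1.585e+09; subtracting the fixed part leaves 9.223e+08 for the grinder, i.e. 89.65 dB.
So the grinder must be reduced from 96 to 89.65 dB: IL = 6.35 dB.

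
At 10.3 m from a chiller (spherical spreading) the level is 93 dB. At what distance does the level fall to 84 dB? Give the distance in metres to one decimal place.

29.0 m

For a point source L₁ − L₂ = 20·log₁₀(r₂/r₁), so r₂ = r₁·10^((L₁−L₂)/20).
r₂ = 10.3·10^((93−84)/20) = 10.3·10^(9.0/20) = 29.03 m.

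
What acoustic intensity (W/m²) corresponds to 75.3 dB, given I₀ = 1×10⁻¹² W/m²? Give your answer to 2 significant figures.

L = 10·log₁₀(I/I₀) ⇒ I = I₀·10^(L/10) = 10⁻¹² × 10^7.53.

3.4e-05 W/m²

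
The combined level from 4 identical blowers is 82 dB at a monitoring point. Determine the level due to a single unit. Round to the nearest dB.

76 dB

4 equal contributions raise the level by 10·log₁₀ 4 = 6.021 dB, so each unit alone gives 82 − 6.021.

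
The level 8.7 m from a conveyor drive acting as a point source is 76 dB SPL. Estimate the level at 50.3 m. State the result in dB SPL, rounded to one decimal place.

Point-source attenuation: ΔL = 20·log₁₀(r₂/r₁) = 20·log₁₀(50.3/8.7) = 15.241 dB.
L₂ = 76 − 20·log₁₀(50.3/8.7) = 76 − 15.241 = 60.76 dB SPL.

60.8 dB SPL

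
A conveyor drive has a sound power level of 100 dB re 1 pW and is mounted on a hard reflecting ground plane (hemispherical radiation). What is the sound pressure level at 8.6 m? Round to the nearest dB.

73 dB

The power spreads over a hemisphere of area 2π·r², so L_p = L_w − 10·log₁₀(2π·r²).
2π·r² = 464.7 m², 10·log₁₀ of that is 26.672 dB.
L_p = 100 − 26.672 = 73.33 dB.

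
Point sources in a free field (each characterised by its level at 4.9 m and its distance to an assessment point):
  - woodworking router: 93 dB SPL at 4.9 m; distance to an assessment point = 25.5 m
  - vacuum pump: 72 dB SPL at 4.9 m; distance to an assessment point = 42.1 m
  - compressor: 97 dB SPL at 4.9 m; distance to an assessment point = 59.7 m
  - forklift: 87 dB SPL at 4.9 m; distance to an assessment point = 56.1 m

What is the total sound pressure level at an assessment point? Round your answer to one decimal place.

First find each source's level at the receiver (point-source: −20·log₁₀(r/r_ref)), then combine on an intensity basis.
woodworking router: 93 − 20·log₁₀(25.5/4.9) = 93 − 14.33 = 78.67 dB SPL.
vacuum pump: 72 − 20·log₁₀(42.1/4.9) = 72 − 18.68 = 53.32 dB SPL.
compressor: 97 − 20·log₁₀(59.7/4.9) = 97 − 21.72 = 75.28 dB SPL.
forklift: 87 − 20·log₁₀(56.1/4.9) = 87 − 21.18 = 65.82 dB SPL.
Σ 10^(L/10) = 1.115e+08 → L_total = 10·log₁₀(1.115e+08) = 80.47 dB SPL.

80.5 dB SPL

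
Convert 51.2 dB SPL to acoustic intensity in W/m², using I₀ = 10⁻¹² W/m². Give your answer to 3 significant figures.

1.32e-07 W/m²

L = 10·log₁₀(I/I₀) ⇒ I = I₀·10^(L/10) = 10⁻¹² × 10^5.12.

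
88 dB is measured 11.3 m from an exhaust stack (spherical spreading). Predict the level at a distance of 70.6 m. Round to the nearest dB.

For a point source, L₂ = L₁ − 20·log₁₀(r₂/r₁).
L₂ = 88 − 20·log₁₀(70.6/11.3) = 88 − 15.915 = 72.09 dB.

72 dB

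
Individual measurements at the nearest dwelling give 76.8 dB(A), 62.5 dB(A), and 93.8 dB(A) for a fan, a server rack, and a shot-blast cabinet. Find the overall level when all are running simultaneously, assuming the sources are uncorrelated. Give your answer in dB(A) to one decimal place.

For uncorrelated sources the intensities add, so convert each level to linear form, sum, and take 10·log₁₀ of the total.
Σ 10^(L/10) = 10^(76.8/10) + 10^(62.5/10) + 10^(93.8/10) = 2.448e+09.
L_total = 10·log₁₀(2.448e+09) = 93.89 dB(A).

93.9 dB(A)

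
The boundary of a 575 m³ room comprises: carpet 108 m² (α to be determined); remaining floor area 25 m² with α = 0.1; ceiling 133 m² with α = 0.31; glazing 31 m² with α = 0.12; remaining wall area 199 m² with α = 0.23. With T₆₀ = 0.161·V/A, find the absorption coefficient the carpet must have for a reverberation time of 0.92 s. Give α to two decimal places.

Required total absorption A = 0.161·575/0.92 = 100.62 m².
Absorption from the other surfaces = 25·0.1 + 133·0.31 + 31·0.12 + 199·0.23 = 93.22 m², so the carpet must supply 7.41 m² over 108 m².
α = 7.41/108 = 0.069.

0.07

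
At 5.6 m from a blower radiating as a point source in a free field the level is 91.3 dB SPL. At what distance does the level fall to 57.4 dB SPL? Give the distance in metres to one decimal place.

277.5 m

For a point source L₁ − L₂ = 20·log₁₀(r₂/r₁), so r₂ = r₁·10^((L₁−L₂)/20).
r₂ = 5.6·10^((91.3−57.4)/20) = 5.6·10^(33.9/20) = 277.45 m.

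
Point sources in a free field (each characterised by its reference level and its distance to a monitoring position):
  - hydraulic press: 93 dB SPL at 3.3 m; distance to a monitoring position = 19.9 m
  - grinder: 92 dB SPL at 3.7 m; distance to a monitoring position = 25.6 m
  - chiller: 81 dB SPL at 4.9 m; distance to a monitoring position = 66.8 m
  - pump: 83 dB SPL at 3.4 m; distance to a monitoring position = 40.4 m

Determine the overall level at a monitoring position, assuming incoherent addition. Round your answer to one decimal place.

79.5 dB SPL

First find each source's level at the receiver (point-source: −20·log₁₀(r/r_ref)), then combine on an intensity basis.
hydraulic press: 93 − 20·log₁₀(19.9/3.3) = 93 − 15.61 = 77.39 dB SPL.
grinder: 92 − 20·log₁₀(25.6/3.7) = 92 − 16.80 = 75.20 dB SPL.
chiller: 81 − 20·log₁₀(66.8/4.9) = 81 − 22.69 = 58.31 dB SPL.
pump: 83 − 20·log₁₀(40.4/3.4) = 83 − 21.50 = 61.50 dB SPL.
Σ 10^(L/10) = 9.007e+07 → L_total = 10·log₁₀(9.007e+07) = 79.55 dB SPL.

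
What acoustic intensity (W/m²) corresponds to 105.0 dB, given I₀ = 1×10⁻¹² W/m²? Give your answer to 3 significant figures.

0.0316 W/m²

I/I₀ = 10^(105.0/10) = 3.162e+10, so I = 3.162e+10 × 10⁻¹² W/m².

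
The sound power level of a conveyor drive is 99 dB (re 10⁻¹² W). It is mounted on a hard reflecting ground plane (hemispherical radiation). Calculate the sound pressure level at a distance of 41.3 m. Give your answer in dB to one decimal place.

Free-field hemispherical radiation: L_p = L_w − 10·log₁₀(2π·r²), r = 41.3 m.
2π·r² = 1.072e+04 m², 10·log₁₀ of that is 40.301 dB.
L_p = 99 − 40.301 = 58.70 dB.

58.7 dB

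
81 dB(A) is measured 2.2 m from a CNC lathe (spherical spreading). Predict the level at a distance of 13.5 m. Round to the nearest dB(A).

65 dB(A)

For a point source, L₂ = L₁ − 20·log₁₀(r₂/r₁).
L₂ = 81 − 20·log₁₀(13.5/2.2) = 81 − 15.758 = 65.24 dB(A).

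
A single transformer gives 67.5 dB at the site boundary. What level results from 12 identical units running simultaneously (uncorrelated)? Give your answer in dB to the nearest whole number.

78 dB

N identical incoherent sources raise the level by 10·log₁₀ N.
L_total = 67.5 + 10·log₁₀(12) = 67.5 + 10.792 = 78.29 dB.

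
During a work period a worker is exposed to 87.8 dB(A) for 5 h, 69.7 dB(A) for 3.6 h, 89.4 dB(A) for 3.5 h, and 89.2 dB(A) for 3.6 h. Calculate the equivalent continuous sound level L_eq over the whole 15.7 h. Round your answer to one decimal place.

87.6 dB(A)

Weight each interval's intensity by its duration and average over T = 15.7 h:
Σ tᵢ·10^(Lᵢ/10) = 5·10^(87.8/10) + 3.6·10^(69.7/10) + 3.5·10^(89.4/10) + 3.6·10^(89.2/10) = 9.089e+09.
L_eq = 10·log₁₀(9.089e+09/15.7) = 87.63 dB(A).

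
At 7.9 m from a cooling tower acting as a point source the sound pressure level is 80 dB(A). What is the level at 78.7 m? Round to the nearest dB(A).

60 dB(A)

Point-source attenuation: ΔL = 20·log₁₀(r₂/r₁) = 20·log₁₀(78.7/7.9) = 19.967 dB.
L₂ = 80 − 20·log₁₀(78.7/7.9) = 80 − 19.967 = 60.03 dB(A).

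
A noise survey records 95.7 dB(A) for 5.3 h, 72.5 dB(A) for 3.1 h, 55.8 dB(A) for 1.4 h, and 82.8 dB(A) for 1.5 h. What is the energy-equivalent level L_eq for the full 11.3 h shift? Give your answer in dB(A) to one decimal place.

92.5 dB(A)

L_eq = 10·log₁₀[(1/T)·Σ tᵢ·10^(Lᵢ/10)] with T = 11.3 h.
Σ tᵢ·10^(Lᵢ/10) = 5.3·10^(95.7/10) + 3.1·10^(72.5/10) + 1.4·10^(55.8/10) + 1.5·10^(82.8/10) = 2.003e+10.
L_eq = 10·log₁₀(2.003e+10/11.3) = 92.49 dB(A).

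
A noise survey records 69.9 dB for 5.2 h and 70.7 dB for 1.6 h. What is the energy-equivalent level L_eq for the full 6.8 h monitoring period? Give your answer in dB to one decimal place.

70.1 dB

Weight each interval's intensity by its duration and average over T = 6.8 h:
Σ tᵢ·10^(Lᵢ/10) = 5.2·10^(69.9/10) + 1.6·10^(70.7/10) = 6.961e+07.
L_eq = 10·log₁₀(6.961e+07/6.8) = 70.10 dB.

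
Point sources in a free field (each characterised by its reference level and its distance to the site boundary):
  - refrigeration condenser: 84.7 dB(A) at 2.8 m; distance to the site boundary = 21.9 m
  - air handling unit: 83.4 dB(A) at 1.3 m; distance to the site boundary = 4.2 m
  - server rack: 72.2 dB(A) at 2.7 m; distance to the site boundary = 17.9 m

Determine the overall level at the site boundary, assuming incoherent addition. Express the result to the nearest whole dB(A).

74 dB(A)

Apply inverse-square spreading to bring every level to the receiver, then sum 10^(L/10).
refrigeration condenser: 84.7 − 20·log₁₀(21.9/2.8) = 84.7 − 17.87 = 66.83 dB(A).
air handling unit: 83.4 − 20·log₁₀(4.2/1.3) = 83.4 − 10.19 = 73.21 dB(A).
server rack: 72.2 − 20·log₁₀(17.9/2.7) = 72.2 − 16.43 = 55.77 dB(A).
Σ 10^(L/10) = 2.616e+07 → L_total = 10·log₁₀(2.616e+07) = 74.18 dB(A).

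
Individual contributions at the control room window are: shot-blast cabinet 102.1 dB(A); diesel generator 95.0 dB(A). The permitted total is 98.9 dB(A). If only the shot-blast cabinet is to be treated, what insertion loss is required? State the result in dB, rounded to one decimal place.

5.5 dB

Everything except the shot-blast cabinet sums to 10^(95.0/10) = 3.162e+09 in linear terms, 95.00 dB(A).
To meet 98.9 dB(A) overall, the treated shot-blast cabinet may contribute at most 10^(98.9/10) − 3.162e+09 = 4.600e+09, i.e. 96.63 dB(A).
Required insertion loss = 102.1 − 96.63 = 5.47 dB.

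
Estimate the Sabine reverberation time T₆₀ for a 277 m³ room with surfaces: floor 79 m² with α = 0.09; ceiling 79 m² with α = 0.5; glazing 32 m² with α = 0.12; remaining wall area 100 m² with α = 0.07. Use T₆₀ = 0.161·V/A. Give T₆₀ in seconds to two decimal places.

0.78 s

Total absorption A = 79·0.09 + 79·0.5 + 32·0.12 + 100·0.07 = 57.45 m² sabins.
T₆₀ = 0.161·V/A = 0.161·277/57.45 = 0.776 s.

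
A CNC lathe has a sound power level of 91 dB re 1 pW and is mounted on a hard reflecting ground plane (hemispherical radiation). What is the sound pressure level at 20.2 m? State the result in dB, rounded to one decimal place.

The power spreads over a hemisphere of area 2π·r², so L_p = L_w − 10·log₁₀(2π·r²).
2π·r² = 2564 m², 10·log₁₀ of that is 34.089 dB.
L_p = 91 − 34.089 = 56.91 dB.

56.9 dB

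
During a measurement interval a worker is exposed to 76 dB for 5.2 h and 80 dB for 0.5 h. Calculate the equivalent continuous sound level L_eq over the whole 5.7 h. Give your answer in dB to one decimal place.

L_eq = 10·log₁₀[(1/T)·Σ tᵢ·10^(Lᵢ/10)] with T = 5.7 h.
Σ tᵢ·10^(Lᵢ/10) = 5.2·10^(76/10) + 0.5·10^(80/10) = 2.570e+08.
L_eq = 10·log₁₀(2.570e+08/5.7) = 76.54 dB.

76.5 dB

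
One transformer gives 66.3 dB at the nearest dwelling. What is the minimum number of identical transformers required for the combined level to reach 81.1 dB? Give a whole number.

31

Need L₁ + 10·log₁₀ N ≥ 81.1, i.e. log₁₀ N ≥ 1.48.
N ≥ 10^(14.8/10) = 30.200, so N = 31.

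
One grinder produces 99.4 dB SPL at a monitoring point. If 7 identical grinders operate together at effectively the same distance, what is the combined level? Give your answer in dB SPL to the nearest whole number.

108 dB SPL

L_total = L₁ + 10·log₁₀ N for N identical incoherent sources.
L_total = 99.4 + 10·log₁₀(7) = 99.4 + 8.451 = 107.85 dB SPL.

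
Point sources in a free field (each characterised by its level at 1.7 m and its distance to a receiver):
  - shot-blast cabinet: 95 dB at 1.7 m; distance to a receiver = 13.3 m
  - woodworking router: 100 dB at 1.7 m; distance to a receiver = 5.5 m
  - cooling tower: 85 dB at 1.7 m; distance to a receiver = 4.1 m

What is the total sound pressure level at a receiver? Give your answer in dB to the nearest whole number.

First find each source's level at the receiver (point-source: −20·log₁₀(r/r_ref)), then combine on an intensity basis.
shot-blast cabinet: 95 − 20·log₁₀(13.3/1.7) = 95 − 17.87 = 77.13 dB.
woodworking router: 100 − 20·log₁₀(5.5/1.7) = 100 − 10.20 = 89.80 dB.
cooling tower: 85 − 20·log₁₀(4.1/1.7) = 85 − 7.65 = 77.35 dB.
Σ 10^(L/10) = 1.061e+09 → L_total = 10·log₁₀(1.061e+09) = 90.26 dB.

90 dB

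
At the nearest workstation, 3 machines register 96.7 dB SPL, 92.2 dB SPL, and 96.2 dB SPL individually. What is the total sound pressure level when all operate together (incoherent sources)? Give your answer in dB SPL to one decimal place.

Incoherent sources combine by intensity addition: L_total = 10·log₁₀(Σ 10^(L_i/10)).
Σ 10^(L/10) = 10^(96.7/10) + 10^(92.2/10) + 10^(96.2/10) = 1.051e+10.
L_total = 10·log₁₀(1.051e+10) = 100.21 dB SPL.

100.2 dB SPL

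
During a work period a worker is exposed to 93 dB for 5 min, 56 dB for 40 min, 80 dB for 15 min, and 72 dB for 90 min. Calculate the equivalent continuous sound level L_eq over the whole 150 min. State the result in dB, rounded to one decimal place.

Weight each interval's intensity by its duration and average over T = 150 min:
Σ tᵢ·10^(Lᵢ/10) = 5·10^(93/10) + 40·10^(56/10) + 15·10^(80/10) + 90·10^(72/10) = 1.292e+10.
L_eq = 10·log₁₀(1.292e+10/150) = 79.35 dB.

79.4 dB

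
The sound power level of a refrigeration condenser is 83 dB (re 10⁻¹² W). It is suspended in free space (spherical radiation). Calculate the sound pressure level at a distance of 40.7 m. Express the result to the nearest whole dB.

40 dB

Free-field spherical radiation: L_p = L_w − 10·log₁₀(4π·r²), r = 40.7 m.
4π·r² = 2.082e+04 m², 10·log₁₀ of that is 43.184 dB.
L_p = 83 − 43.184 = 39.82 dB.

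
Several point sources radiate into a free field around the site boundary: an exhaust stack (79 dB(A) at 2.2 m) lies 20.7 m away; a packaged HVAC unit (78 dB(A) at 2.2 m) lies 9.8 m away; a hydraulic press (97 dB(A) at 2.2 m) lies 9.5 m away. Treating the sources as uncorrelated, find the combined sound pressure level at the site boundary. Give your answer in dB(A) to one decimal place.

First find each source's level at the receiver (point-source: −20·log₁₀(r/r_ref)), then combine on an intensity basis.
exhaust stack: 79 − 20·log₁₀(20.7/2.2) = 79 − 19.47 = 59.53 dB(A).
packaged HVAC unit: 78 − 20·log₁₀(9.8/2.2) = 78 − 12.98 = 65.02 dB(A).
hydraulic press: 97 − 20·log₁₀(9.5/2.2) = 97 − 12.71 = 84.29 dB(A).
Σ 10^(L/10) = 2.729e+08 → L_total = 10·log₁₀(2.729e+08) = 84.36 dB(A).

84.4 dB(A)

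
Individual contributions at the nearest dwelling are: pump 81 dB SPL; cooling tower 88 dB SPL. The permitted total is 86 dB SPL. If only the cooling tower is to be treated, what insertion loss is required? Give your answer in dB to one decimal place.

Fixed contribution from the other source: Σ 10^(L/10) = 10^(81/10) = 1.259e+08 (81.00 dB SPL).
The limit corresponds to 10^(86/10) = 3.981e+08; subtracting the fixed part leaves 2.722e+08 for the cooling tower, i.e. 84.35 dB SPL.
Required insertion loss = 88 − 84.35 = 3.65 dB.

3.7 dB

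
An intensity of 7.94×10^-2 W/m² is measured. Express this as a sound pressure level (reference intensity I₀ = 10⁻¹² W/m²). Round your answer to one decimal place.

109.0 dB

I/I₀ = 7.94×10^-2/10⁻¹² = 7.94×10^10, and L = 10·log₁₀(I/I₀).
L = 10·(0.8998 + 10) = 109.00 dB.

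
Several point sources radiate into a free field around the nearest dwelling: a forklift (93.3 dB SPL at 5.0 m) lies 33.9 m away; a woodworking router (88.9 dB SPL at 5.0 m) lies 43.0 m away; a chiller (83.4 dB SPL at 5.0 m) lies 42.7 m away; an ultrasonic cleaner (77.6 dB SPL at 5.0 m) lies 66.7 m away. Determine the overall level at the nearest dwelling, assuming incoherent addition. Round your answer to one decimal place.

77.8 dB SPL

First find each source's level at the receiver (point-source: −20·log₁₀(r/r_ref)), then combine on an intensity basis.
forklift: 93.3 − 20·log₁₀(33.9/5.0) = 93.3 − 16.62 = 76.68 dB SPL.
woodworking router: 88.9 − 20·log₁₀(43.0/5.0) = 88.9 − 18.69 = 70.21 dB SPL.
chiller: 83.4 − 20·log₁₀(42.7/5.0) = 83.4 − 18.63 = 64.77 dB SPL.
ultrasonic cleaner: 77.6 − 20·log₁₀(66.7/5.0) = 77.6 − 22.50 = 55.10 dB SPL.
Σ 10^(L/10) = 6.033e+07 → L_total = 10·log₁₀(6.033e+07) = 77.81 dB SPL.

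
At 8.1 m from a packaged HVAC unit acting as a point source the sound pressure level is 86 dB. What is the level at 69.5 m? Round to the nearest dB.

67 dB

For a point source, L₂ = L₁ − 20·log₁₀(r₂/r₁).
L₂ = 86 − 20·log₁₀(69.5/8.1) = 86 − 18.670 = 67.33 dB.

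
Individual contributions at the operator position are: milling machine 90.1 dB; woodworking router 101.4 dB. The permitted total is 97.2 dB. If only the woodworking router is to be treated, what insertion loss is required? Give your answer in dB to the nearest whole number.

Fixed contribution from the other source: Σ 10^(L/10) = 10^(90.1/10) = 1.023e+09 (90.10 dB).
The limit corresponds to 10^(97.2/10) = 5.248e+09; subtracting the fixed part leaves 4.225e+09 for the woodworking router, i.e. 96.26 dB.
So the woodworking router must be reduced from 101.4 to 96.26 dB: IL = 5.14 dB.

5 dB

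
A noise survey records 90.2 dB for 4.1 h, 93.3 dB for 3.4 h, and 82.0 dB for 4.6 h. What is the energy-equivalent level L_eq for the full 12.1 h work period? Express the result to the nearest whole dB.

90 dB

Weight each interval's intensity by its duration and average over T = 12.1 h:
Σ tᵢ·10^(Lᵢ/10) = 4.1·10^(90.2/10) + 3.4·10^(93.3/10) + 4.6·10^(82.0/10) = 1.229e+10.
L_eq = 10·log₁₀(1.229e+10/12.1) = 90.07 dB.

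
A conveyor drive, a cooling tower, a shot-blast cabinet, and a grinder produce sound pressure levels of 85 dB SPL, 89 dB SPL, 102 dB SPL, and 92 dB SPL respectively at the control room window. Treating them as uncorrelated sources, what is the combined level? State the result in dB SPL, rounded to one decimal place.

For uncorrelated sources the intensities add, so convert each level to linear form, sum, and take 10·log₁₀ of the total.
Σ 10^(L/10) = 10^(85/10) + 10^(89/10) + 10^(102/10) + 10^(92/10) = 1.854e+10.
L_total = 10·log₁₀(1.854e+10) = 102.68 dB SPL.

102.7 dB SPL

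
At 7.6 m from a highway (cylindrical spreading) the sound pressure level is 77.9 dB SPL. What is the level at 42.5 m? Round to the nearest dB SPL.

70 dB SPL

Cylindrical spreading from a line source gives a 10·log₁₀(r₂/r₁) drop.
L₂ = 77.9 − 10·log₁₀(42.5/7.6) = 77.9 − 7.476 = 70.42 dB SPL.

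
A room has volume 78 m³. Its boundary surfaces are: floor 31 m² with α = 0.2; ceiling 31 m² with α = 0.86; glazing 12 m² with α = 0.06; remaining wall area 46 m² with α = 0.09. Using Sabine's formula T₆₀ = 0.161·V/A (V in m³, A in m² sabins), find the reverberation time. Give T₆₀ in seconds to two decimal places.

0.33 s

Total absorption A = 31·0.2 + 31·0.86 + 12·0.06 + 46·0.09 = 37.72 m² sabins.
T₆₀ = 0.161·V/A = 0.161·78/37.72 = 0.333 s.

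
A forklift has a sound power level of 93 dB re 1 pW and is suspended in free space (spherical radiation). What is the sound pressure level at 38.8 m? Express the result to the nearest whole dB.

50 dB

Free-field spherical radiation: L_p = L_w − 10·log₁₀(4π·r²), r = 38.8 m.
4π·r² = 1.892e+04 m², 10·log₁₀ of that is 42.769 dB.
L_p = 93 − 42.769 = 50.23 dB.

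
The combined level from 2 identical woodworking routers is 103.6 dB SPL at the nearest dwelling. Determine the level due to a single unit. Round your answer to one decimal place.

100.6 dB SPL

For N identical incoherent sources L_total = L₁ + 10·log₁₀ N, so L₁ = 103.6 − 10·log₁₀(2) = 103.6 − 3.010.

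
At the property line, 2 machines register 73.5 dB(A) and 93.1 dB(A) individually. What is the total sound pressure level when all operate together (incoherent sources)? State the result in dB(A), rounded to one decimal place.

Incoherent sources combine by intensity addition: L_total = 10·log₁₀(Σ 10^(L_i/10)).
Σ 10^(L/10) = 10^(73.5/10) + 10^(93.1/10) = 2.064e+09.
L_total = 10·log₁₀(2.064e+09) = 93.15 dB(A).

93.1 dB(A)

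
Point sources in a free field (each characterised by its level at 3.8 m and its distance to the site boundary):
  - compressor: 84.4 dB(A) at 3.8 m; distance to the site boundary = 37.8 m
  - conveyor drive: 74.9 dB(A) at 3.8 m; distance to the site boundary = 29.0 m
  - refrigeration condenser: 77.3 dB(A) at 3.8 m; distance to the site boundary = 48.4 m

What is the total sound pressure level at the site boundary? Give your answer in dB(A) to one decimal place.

65.6 dB(A)

First find each source's level at the receiver (point-source: −20·log₁₀(r/r_ref)), then combine on an intensity basis.
compressor: 84.4 − 20·log₁₀(37.8/3.8) = 84.4 − 19.95 = 64.45 dB(A).
conveyor drive: 74.9 − 20·log₁₀(29.0/3.8) = 74.9 − 17.65 = 57.25 dB(A).
refrigeration condenser: 77.3 − 20·log₁₀(48.4/3.8) = 77.3 − 22.10 = 55.20 dB(A).
Σ 10^(L/10) = 3.645e+06 → L_total = 10·log₁₀(3.645e+06) = 65.62 dB(A).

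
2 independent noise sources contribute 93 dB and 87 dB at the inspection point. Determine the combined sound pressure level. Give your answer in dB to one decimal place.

94.0 dB

Incoherent sources combine by intensity addition: L_total = 10·log₁₀(Σ 10^(L_i/10)).
Σ 10^(L/10) = 10^(93/10) + 10^(87/10) = 2.496e+09.
L_total = 10·log₁₀(2.496e+09) = 93.97 dB.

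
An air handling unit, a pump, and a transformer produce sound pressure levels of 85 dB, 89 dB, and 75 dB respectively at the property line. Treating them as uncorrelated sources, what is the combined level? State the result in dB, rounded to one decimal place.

90.6 dB

Incoherent sources combine by intensity addition: L_total = 10·log₁₀(Σ 10^(L_i/10)).
Σ 10^(L/10) = 10^(85/10) + 10^(89/10) + 10^(75/10) = 1.142e+09.
L_total = 10·log₁₀(1.142e+09) = 90.58 dB.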